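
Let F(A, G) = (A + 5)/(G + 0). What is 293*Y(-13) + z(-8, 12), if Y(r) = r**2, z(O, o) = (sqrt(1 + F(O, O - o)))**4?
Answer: 19807329/400 ≈ 49518.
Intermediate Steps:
F(A, G) = (5 + A)/G
z(O, o) = (1 + (5 + O)/(O - o))**2 (z(O, o) = (sqrt(1 + (5 + O)/(O - o)))**4 = (1 + (5 + O)/(O - o))**2)
293*Y(-13) + z(-8, 12) = 293*(-13)**2 + (5 - 1*12 + 2*(-8))**2/(-8 - 1*12)**2 = 293*169 + (5 - 12 - 16)**2/(-8 - 12)**2 = 49517 + (-23)**2/(-20)**2 = 49517 + (1/400)*529 = 49517 + 529/400 = 19807329/400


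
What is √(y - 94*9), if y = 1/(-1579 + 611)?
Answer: I*√1637858/44 ≈ 29.086*I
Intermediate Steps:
y = -1/968 (y = 1/(-968) = -1/968 ≈ -0.0010331)
√(y - 94*9) = √(-1/968 - 94*9) = √(-1/968 - 846) = √(-818929/968) = I*√1637858/44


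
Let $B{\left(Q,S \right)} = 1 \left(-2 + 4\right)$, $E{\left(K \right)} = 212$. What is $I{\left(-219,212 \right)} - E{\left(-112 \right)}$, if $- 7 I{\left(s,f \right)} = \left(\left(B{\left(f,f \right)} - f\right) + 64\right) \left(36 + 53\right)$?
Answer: $\frac{11510}{7} \approx 1644.3$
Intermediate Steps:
$B{\left(Q,S \right)} = 2$ ($B{\left(Q,S \right)} = 1 \cdot 2 = 2$)
$I{\left(s,f \right)} = - \frac{5874}{7} + \frac{89 f}{7}$ ($I{\left(s,f \right)} = - \frac{\left(\left(2 - f\right) + 64\right) \left(36 + 53\right)}{7} = - \frac{\left(66 - f\right) 89}{7} = - \frac{5874 - 89 f}{7} = - \frac{5874}{7} + \frac{89 f}{7}$)
$I{\left(-219,212 \right)} - E{\left(-112 \right)} = \left(- \frac{5874}{7} + \frac{89}{7} \cdot 212\right) - 212 = \left(- \frac{5874}{7} + \frac{18868}{7}\right) - 212 = \frac{12994}{7} - 212 = \frac{11510}{7}$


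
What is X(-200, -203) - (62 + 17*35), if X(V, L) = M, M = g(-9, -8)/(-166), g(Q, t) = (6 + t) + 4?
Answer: -54532/83 ≈ -657.01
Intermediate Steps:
g(Q, t) = 10 + t
M = -1/83 (M = (10 - 8)/(-166) = 2*(-1/166) = -1/83 ≈ -0.012048)
X(V, L) = -1/83
X(-200, -203) - (62 + 17*35) = -1/83 - (62 + 17*35) = -1/83 - (62 + 595) = -1/83 - 1*657 = -1/83 - 657 = -54532/83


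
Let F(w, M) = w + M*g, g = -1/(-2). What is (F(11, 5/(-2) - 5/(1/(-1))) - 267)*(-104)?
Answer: 26494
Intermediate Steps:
g = ½ (g = -1*(-½) = ½ ≈ 0.50000)
F(w, M) = w + M/2 (F(w, M) = w + M*(½) = w + M/2)
(F(11, 5/(-2) - 5/(1/(-1))) - 267)*(-104) = ((11 + (5/(-2) - 5/(1/(-1)))/2) - 267)*(-104) = ((11 + (5*(-½) - 5/(-1))/2) - 267)*(-104) = ((11 + (-5/2 - 5*(-1))/2) - 267)*(-104) = ((11 + (-5/2 + 5)/2) - 267)*(-104) = ((11 + (½)*(5/2)) - 267)*(-104) = ((11 + 5/4) - 267)*(-104) = (49/4 - 267)*(-104) = -1019/4*(-104) = 26494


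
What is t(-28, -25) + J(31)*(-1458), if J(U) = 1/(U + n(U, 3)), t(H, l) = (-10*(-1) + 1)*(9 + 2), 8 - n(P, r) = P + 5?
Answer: -365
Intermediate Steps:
n(P, r) = 3 - P (n(P, r) = 8 - (P + 5) = 8 - (5 + P) = 8 + (-5 - P) = 3 - P)
t(H, l) = 121 (t(H, l) = (10 + 1)*11 = 11*11 = 121)
J(U) = ⅓ (J(U) = 1/(U + (3 - U)) = 1/3 = ⅓)
t(-28, -25) + J(31)*(-1458) = 121 + (⅓)*(-1458) = 121 - 486 = -365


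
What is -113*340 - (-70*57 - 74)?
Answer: -34356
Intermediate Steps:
-113*340 - (-70*57 - 74) = -38420 - (-3990 - 74) = -38420 - 1*(-4064) = -38420 + 4064 = -34356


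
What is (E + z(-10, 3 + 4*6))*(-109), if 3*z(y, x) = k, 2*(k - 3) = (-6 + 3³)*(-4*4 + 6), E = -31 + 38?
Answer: 2943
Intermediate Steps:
E = 7
k = -102 (k = 3 + ((-6 + 3³)*(-4*4 + 6))/2 = 3 + ((-6 + 27)*(-16 + 6))/2 = 3 + (21*(-10))/2 = 3 + (½)*(-210) = 3 - 105 = -102)
z(y, x) = -34 (z(y, x) = (⅓)*(-102) = -34)
(E + z(-10, 3 + 4*6))*(-109) = (7 - 34)*(-109) = -27*(-109) = 2943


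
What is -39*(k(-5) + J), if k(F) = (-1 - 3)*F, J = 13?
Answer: -1287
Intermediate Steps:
k(F) = -4*F
-39*(k(-5) + J) = -39*(-4*(-5) + 13) = -39*(20 + 13) = -39*33 = -1287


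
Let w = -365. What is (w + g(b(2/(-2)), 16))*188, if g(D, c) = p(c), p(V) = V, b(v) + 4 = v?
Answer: -65612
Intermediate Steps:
b(v) = -4 + v
g(D, c) = c
(w + g(b(2/(-2)), 16))*188 = (-365 + 16)*188 = -349*188 = -65612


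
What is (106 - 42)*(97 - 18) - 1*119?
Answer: 4937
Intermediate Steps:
(106 - 42)*(97 - 18) - 1*119 = 64*79 - 119 = 5056 - 119 = 4937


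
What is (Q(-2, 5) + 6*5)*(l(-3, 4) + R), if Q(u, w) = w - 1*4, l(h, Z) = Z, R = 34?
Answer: 1178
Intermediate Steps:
Q(u, w) = -4 + w (Q(u, w) = w - 4 = -4 + w)
(Q(-2, 5) + 6*5)*(l(-3, 4) + R) = ((-4 + 5) + 6*5)*(4 + 34) = (1 + 30)*38 = 31*38 = 1178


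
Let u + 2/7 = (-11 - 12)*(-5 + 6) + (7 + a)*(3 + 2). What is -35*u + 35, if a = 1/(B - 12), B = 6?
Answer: -2075/6 ≈ -345.83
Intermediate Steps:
a = -⅙ (a = 1/(6 - 12) = 1/(-6) = -⅙ ≈ -0.16667)
u = 457/42 (u = -2/7 + ((-11 - 12)*(-5 + 6) + (7 - ⅙)*(3 + 2)) = -2/7 + (-23*1 + (41/6)*5) = -2/7 + (-23 + 205/6) = -2/7 + 67/6 = 457/42 ≈ 10.881)
-35*u + 35 = -35*457/42 + 35 = -2285/6 + 35 = -2075/6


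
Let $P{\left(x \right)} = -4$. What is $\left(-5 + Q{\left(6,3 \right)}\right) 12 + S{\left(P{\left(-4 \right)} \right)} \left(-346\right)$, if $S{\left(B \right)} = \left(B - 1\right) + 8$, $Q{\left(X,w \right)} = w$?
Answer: $-1062$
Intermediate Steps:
$S{\left(B \right)} = 7 + B$ ($S{\left(B \right)} = \left(-1 + B\right) + 8 = 7 + B$)
$\left(-5 + Q{\left(6,3 \right)}\right) 12 + S{\left(P{\left(-4 \right)} \right)} \left(-346\right) = \left(-5 + 3\right) 12 + \left(7 - 4\right) \left(-346\right) = \left(-2\right) 12 + 3 \left(-346\right) = -24 - 1038 = -1062$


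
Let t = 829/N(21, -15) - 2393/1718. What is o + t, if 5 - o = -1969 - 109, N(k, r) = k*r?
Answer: 1125079093/541170 ≈ 2079.0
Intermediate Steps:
o = 2083 (o = 5 - (-1969 - 109) = 5 - 1*(-2078) = 5 + 2078 = 2083)
t = -2178017/541170 (t = 829/((21*(-15))) - 2393/1718 = 829/(-315) - 2393*1/1718 = 829*(-1/315) - 2393/1718 = -829/315 - 2393/1718 = -2178017/541170 ≈ -4.0246)
o + t = 2083 - 2178017/541170 = 1125079093/541170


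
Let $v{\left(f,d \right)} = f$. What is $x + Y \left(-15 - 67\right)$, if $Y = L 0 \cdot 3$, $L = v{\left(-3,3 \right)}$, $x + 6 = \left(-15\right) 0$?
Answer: $-6$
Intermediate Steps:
$x = -6$ ($x = -6 - 0 = -6 + 0 = -6$)
$L = -3$
$Y = 0$ ($Y = \left(-3\right) 0 \cdot 3 = 0 \cdot 3 = 0$)
$x + Y \left(-15 - 67\right) = -6 + 0 \left(-15 - 67\right) = -6 + 0 \left(-82\right) = -6 + 0 = -6$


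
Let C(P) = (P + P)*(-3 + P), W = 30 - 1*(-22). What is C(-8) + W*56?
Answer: 3088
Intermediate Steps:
W = 52 (W = 30 + 22 = 52)
C(P) = 2*P*(-3 + P) (C(P) = (2*P)*(-3 + P) = 2*P*(-3 + P))
C(-8) + W*56 = 2*(-8)*(-3 - 8) + 52*56 = 2*(-8)*(-11) + 2912 = 176 + 2912 = 3088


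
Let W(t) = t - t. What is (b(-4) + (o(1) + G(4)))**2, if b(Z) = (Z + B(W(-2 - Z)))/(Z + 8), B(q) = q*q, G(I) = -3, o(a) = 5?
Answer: 1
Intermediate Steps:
W(t) = 0
B(q) = q**2
b(Z) = Z/(8 + Z) (b(Z) = (Z + 0**2)/(Z + 8) = (Z + 0)/(8 + Z) = Z/(8 + Z))
(b(-4) + (o(1) + G(4)))**2 = (-4/(8 - 4) + (5 - 3))**2 = (-4/4 + 2)**2 = (-4*1/4 + 2)**2 = (-1 + 2)**2 = 1**2 = 1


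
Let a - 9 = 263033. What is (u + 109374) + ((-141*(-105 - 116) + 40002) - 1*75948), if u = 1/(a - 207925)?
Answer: 5764631914/55117 ≈ 1.0459e+5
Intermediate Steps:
a = 263042 (a = 9 + 263033 = 263042)
u = 1/55117 (u = 1/(263042 - 207925) = 1/55117 ≈ 1.8143e-5)
(u + 109374) + ((-141*(-105 - 116) + 40002) - 1*75948) = (1/55117 + 109374) + ((-141*(-105 - 116) + 40002) - 1*75948) = 6028366759/55117 + ((-141*(-221) + 40002) - 75948) = 6028366759/55117 + ((31161 + 40002) - 75948) = 6028366759/55117 + (71163 - 75948) = 6028366759/55117 - 4785 = 5764631914/55117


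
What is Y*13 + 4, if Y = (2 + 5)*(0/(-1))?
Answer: 4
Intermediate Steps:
Y = 0 (Y = 7*(0*(-1)) = 7*0 = 0)
Y*13 + 4 = 0*13 + 4 = 0 + 4 = 4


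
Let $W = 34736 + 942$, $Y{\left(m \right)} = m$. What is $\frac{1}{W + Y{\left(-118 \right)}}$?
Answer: $\frac{1}{35560} \approx 2.8121 \cdot 10^{-5}$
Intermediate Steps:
$W = 35678$
$\frac{1}{W + Y{\left(-118 \right)}} = \frac{1}{35678 - 118} = \frac{1}{35560}$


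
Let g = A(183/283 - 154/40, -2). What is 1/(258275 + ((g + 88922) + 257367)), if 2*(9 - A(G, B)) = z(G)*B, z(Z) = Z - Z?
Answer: 1/604573 ≈ 1.6541e-6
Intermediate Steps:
z(Z) = 0
A(G, B) = 9 (A(G, B) = 9 - 0*B = 9 - 1/2*0 = 9 + 0 = 9)
g = 9
1/(258275 + ((g + 88922) + 257367)) = 1/(258275 + ((9 + 88922) + 257367)) = 1/(258275 + (88931 + 257367)) = 1/(258275 + 346298) = 1/604573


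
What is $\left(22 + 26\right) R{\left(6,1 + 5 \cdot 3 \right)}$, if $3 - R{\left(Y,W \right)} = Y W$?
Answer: $-4464$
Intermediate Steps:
$R{\left(Y,W \right)} = 3 - W Y$ ($R{\left(Y,W \right)} = 3 - Y W = 3 - W Y$)
$\left(22 + 26\right) R{\left(6,1 + 5 \cdot 3 \right)} = \left(22 + 26\right) \left(3 - \left(1 + 5 \cdot 3\right) 6\right) = 48 \left(3 - \left(1 + 15\right) 6\right) = 48 \left(3 - 16 \cdot 6\right) = 48 \left(3 - 96\right) = 48 \left(-93\right) = -4464$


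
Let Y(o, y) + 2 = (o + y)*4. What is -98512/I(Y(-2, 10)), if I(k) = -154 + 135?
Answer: 98512/19 ≈ 5184.8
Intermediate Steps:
Y(o, y) = -2 + 4*o + 4*y (Y(o, y) = -2 + (o + y)*4 = -2 + (4*o + 4*y) = -2 + 4*o + 4*y)
I(k) = -19
-98512/I(Y(-2, 10)) = -98512/(-19) = -98512*(-1/19) = 98512/19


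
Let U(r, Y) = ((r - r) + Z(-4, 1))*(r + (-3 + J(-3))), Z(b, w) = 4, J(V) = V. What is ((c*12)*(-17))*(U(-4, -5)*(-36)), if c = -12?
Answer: 3525120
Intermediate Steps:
U(r, Y) = -24 + 4*r (U(r, Y) = ((r - r) + 4)*(r + (-3 - 3)) = (0 + 4)*(r - 6) = 4*(-6 + r) = -24 + 4*r)
((c*12)*(-17))*(U(-4, -5)*(-36)) = (-12*12*(-17))*((-24 + 4*(-4))*(-36)) = (-144*(-17))*((-24 - 16)*(-36)) = 2448*(-40*(-36)) = 2448*1440 = 3525120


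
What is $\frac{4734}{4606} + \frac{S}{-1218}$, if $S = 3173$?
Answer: $- \frac{632059}{400722} \approx -1.5773$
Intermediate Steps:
$\frac{4734}{4606} + \frac{S}{-1218} = \frac{4734}{4606} + \frac{3173}{-1218} = 4734 \cdot \frac{1}{4606} + 3173 \left(- \frac{1}{1218}\right) = \frac{2367}{2303} - \frac{3173}{1218} = - \frac{632059}{400722}$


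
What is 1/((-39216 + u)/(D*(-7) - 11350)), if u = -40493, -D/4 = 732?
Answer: -9146/79709 ≈ -0.11474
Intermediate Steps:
D = -2928 (D = -4*732 = -2928)
1/((-39216 + u)/(D*(-7) - 11350)) = 1/((-39216 - 40493)/(-2928*(-7) - 11350)) = 1/(-79709/(20496 - 11350)) = 1/(-79709/9146) = -9146/79709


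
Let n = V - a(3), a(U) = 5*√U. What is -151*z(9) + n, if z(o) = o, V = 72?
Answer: -1287 - 5*√3 ≈ -1295.7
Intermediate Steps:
n = 72 - 5*√3 ≈ 63.340
-151*z(9) + n = -151*9 + (72 - 5*√3) = -1359 + (72 - 5*√3) = -1287 - 5*√3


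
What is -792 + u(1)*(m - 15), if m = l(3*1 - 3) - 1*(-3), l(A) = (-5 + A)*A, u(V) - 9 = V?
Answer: -912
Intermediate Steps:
u(V) = 9 + V
l(A) = A*(-5 + A)
m = 3 (m = (3*1 - 3)*(-5 + (3*1 - 3)) - 1*(-3) = (3 - 3)*(-5 + (3 - 3)) + 3 = 0*(-5 + 0) + 3 = 0*(-5) + 3 = 0 + 3 = 3)
-792 + u(1)*(m - 15) = -792 + (9 + 1)*(3 - 15) = -792 + 10*(-12) = -792 - 120 = -912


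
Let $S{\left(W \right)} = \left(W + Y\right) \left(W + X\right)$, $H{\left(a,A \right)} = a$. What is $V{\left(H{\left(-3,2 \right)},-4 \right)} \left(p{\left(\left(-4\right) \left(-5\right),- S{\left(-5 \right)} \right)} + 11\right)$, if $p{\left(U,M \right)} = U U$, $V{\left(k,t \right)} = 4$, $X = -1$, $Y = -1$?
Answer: $1644$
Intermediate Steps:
$S{\left(W \right)} = \left(-1 + W\right)^{2}$ ($S{\left(W \right)} = \left(W - 1\right) \left(W - 1\right) = \left(-1 + W\right) \left(-1 + W\right) = \left(-1 + W\right)^{2}$)
$p{\left(U,M \right)} = U^{2}$
$V{\left(H{\left(-3,2 \right)},-4 \right)} \left(p{\left(\left(-4\right) \left(-5\right),- S{\left(-5 \right)} \right)} + 11\right) = 4 \left(\left(\left(-4\right) \left(-5\right)\right)^{2} + 11\right) = 4 \left(20^{2} + 11\right) = 4 \left(400 + 11\right) = 4 \cdot 411 = 1644$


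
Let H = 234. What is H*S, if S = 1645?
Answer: 384930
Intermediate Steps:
H*S = 234*1645 = 384930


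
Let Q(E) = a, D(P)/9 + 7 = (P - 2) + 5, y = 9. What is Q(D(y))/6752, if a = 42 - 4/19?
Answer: 397/64144 ≈ 0.0061892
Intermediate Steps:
D(P) = -36 + 9*P (D(P) = -63 + 9*((P - 2) + 5) = -63 + 9*((-2 + P) + 5) = -63 + 9*(3 + P) = -63 + (27 + 9*P) = -36 + 9*P)
a = 794/19 (a = 42 - 4*1/19 = 42 - 4/19 = 794/19 ≈ 41.789)
Q(E) = 794/19
Q(D(y))/6752 = (794/19)/6752 = (794/19)*(1/6752) = 397/64144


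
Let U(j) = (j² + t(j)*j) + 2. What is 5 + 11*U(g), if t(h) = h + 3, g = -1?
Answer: 16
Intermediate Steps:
t(h) = 3 + h
U(j) = 2 + j² + j*(3 + j) (U(j) = (j² + (3 + j)*j) + 2 = (j² + j*(3 + j)) + 2 = 2 + j² + j*(3 + j))
5 + 11*U(g) = 5 + 11*(2 + (-1)² - (3 - 1)) = 5 + 11*(2 + 1 - 1*2) = 5 + 11*(2 + 1 - 2) = 5 + 11*1 = 5 + 11 = 16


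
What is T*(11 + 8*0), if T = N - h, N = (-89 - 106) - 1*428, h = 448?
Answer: -11781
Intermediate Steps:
N = -623 (N = -195 - 428 = -623)
T = -1071 (T = -623 - 1*448 = -623 - 448 = -1071)
T*(11 + 8*0) = -1071*(11 + 8*0) = -1071*(11 + 0) = -1071*11 = -11781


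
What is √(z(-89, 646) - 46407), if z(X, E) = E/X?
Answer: I*√367647341/89 ≈ 215.44*I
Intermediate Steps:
√(z(-89, 646) - 46407) = √(646/(-89) - 46407) = √(646*(-1/89) - 46407) = √(-646/89 - 46407) = √(-4130869/89) = I*√367647341/89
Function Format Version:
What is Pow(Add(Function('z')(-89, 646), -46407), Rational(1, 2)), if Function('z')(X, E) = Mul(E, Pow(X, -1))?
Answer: Mul(Rational(1, 89), I, Pow(367647341, Rational(1, 2))) ≈ Mul(215.44, I)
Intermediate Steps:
Pow(Add(Function('z')(-89, 646), -46407), Rational(1, 2)) = Pow(Add(Mul(646, Pow(-89, -1)), -46407), Rational(1, 2)) = Pow(Add(Mul(646, Rational(-1, 89)), -46407), Rational(1, 2)) = Pow(Add(Rational(-646, 89), -46407), Rational(1, 2)) = Pow(Rational(-4130869, 89), Rational(1, 2)) = Mul(Rational(1, 89), I, Pow(367647341, Rational(1, 2)))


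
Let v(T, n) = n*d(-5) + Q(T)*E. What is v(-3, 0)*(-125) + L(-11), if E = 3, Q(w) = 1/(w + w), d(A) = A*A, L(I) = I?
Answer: 103/2 ≈ 51.500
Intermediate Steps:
d(A) = A²
Q(w) = 1/(2*w)
v(T, n) = 25*n + 3/(2*T) (v(T, n) = n*(-5)² + (1/(2*T))*3 = n*25 + 3/(2*T) = 25*n + 3/(2*T))
v(-3, 0)*(-125) + L(-11) = (25*0 + (3/2)/(-3))*(-125) - 11 = (0 + (3/2)*(-⅓))*(-125) - 11 = (0 - ½)*(-125) - 11 = -½*(-125) - 11 = 125/2 - 11 = 103/2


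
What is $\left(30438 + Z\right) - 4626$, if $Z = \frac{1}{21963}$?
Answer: $\frac{566908957}{21963} \approx 25812.0$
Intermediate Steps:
$Z = \frac{1}{21963} \approx 4.5531 \cdot 10^{-5}$
$\left(30438 + Z\right) - 4626 = \left(30438 + \frac{1}{21963}\right) - 4626 = \frac{668509795}{21963} - 4626 = \frac{566908957}{21963}$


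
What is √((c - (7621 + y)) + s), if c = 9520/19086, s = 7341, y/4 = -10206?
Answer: 14*√18838473666/9543 ≈ 201.36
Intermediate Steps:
y = -40824 (y = 4*(-10206) = -40824)
c = 4760/9543 (c = 9520*(1/19086) = 4760/9543 ≈ 0.49880)
√((c - (7621 + y)) + s) = √((4760/9543 - (7621 - 40824)) + 7341) = √((4760/9543 - 1*(-33203)) + 7341) = √((4760/9543 + 33203) + 7341) = √(316860989/9543 + 7341) = √(386916152/9543) = 14*√18838473666/9543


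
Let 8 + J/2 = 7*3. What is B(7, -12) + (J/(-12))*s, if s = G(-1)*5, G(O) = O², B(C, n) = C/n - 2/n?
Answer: -45/4 ≈ -11.250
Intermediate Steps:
J = 26 (J = -16 + 2*(7*3) = -16 + 2*21 = -16 + 42 = 26)
B(C, n) = -2/n + C/n
s = 5 (s = (-1)²*5 = 1*5 = 5)
B(7, -12) + (J/(-12))*s = (-2 + 7)/(-12) + (26/(-12))*5 = -1/12*5 + (26*(-1/12))*5 = -5/12 - 13/6*5 = -5/12 - 65/6 = -45/4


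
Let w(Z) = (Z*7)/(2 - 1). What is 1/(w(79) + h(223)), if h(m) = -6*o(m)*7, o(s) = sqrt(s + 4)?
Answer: -79/13517 - 6*sqrt(227)/13517 ≈ -0.012532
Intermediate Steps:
o(s) = sqrt(4 + s)
h(m) = -42*sqrt(4 + m) (h(m) = -6*sqrt(4 + m)*7 = -42*sqrt(4 + m))
w(Z) = 7*Z (w(Z) = (7*Z)/1 = (7*Z)*1 = 7*Z)
1/(w(79) + h(223)) = 1/(7*79 - 42*sqrt(4 + 223)) = 1/(553 - 42*sqrt(227))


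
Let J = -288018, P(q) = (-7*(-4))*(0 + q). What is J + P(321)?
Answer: -279030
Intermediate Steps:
P(q) = 28*q
J + P(321) = -288018 + 28*321 = -288018 + 8988 = -279030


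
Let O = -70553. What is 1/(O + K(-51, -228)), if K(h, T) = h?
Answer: -1/70604 ≈ -1.4163e-5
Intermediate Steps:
1/(O + K(-51, -228)) = 1/(-70553 - 51) = 1/(-70604) = -1/70604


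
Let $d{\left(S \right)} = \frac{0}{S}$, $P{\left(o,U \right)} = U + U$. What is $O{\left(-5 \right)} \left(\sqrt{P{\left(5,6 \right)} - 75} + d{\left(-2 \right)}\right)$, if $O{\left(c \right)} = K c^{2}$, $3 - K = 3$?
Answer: $0$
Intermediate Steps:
$K = 0$ ($K = 3 - 3 = 0$)
$P{\left(o,U \right)} = 2 U$
$d{\left(S \right)} = 0$
$O{\left(c \right)} = 0$ ($O{\left(c \right)} = 0 c^{2} = 0$)
$O{\left(-5 \right)} \left(\sqrt{P{\left(5,6 \right)} - 75} + d{\left(-2 \right)}\right) = 0 \left(\sqrt{2 \cdot 6 - 75} + 0\right) = 0 \left(\sqrt{12 - 75} + 0\right) = 0 \left(\sqrt{-63} + 0\right) = 0 \left(3 i \sqrt{7} + 0\right) = 0 \cdot 3 i \sqrt{7} = 0$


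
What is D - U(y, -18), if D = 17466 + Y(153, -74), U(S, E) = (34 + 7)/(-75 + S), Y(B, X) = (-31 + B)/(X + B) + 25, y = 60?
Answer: 20731904/1185 ≈ 17495.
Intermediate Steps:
Y(B, X) = 25 + (-31 + B)/(B + X) (Y(B, X) = (-31 + B)/(B + X) + 25 = 25 + (-31 + B)/(B + X))
U(S, E) = 41/(-75 + S)
D = 1381911/79 (D = 17466 + (-31 + 25*(-74) + 26*153)/(153 - 74) = 17466 + (-31 - 1850 + 3978)/79 = 17466 + (1/79)*2097 = 17466 + 2097/79 = 1381911/79 ≈ 17493.)
D - U(y, -18) = 1381911/79 - 41/(-75 + 60) = 1381911/79 - 41/(-15) = 1381911/79 - 41*(-1)/15 = 1381911/79 - 1*(-41/15) = 1381911/79 + 41/15 = 20731904/1185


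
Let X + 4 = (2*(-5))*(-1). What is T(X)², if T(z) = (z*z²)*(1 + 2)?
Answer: 419904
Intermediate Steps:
X = 6 (X = -4 + (2*(-5))*(-1) = -4 - 10*(-1) = -4 + 10 = 6)
T(z) = 3*z³ (T(z) = z³*3 = 3*z³)
T(X)² = (3*6³)² = (3*216)² = 648² = 419904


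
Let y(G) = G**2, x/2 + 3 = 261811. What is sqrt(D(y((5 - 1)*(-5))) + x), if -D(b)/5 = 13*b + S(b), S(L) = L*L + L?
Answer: 16*I*sqrt(1189) ≈ 551.71*I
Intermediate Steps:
x = 523616 (x = -6 + 2*261811 = -6 + 523622 = 523616)
S(L) = L + L**2 (S(L) = L**2 + L = L + L**2)
D(b) = -65*b - 5*b*(1 + b) (D(b) = -5*(13*b + b*(1 + b)) = -65*b - 5*b*(1 + b))
sqrt(D(y((5 - 1)*(-5))) + x) = sqrt(5*((5 - 1)*(-5))**2*(-14 - ((5 - 1)*(-5))**2) + 523616) = sqrt(5*(4*(-5))**2*(-14 - (4*(-5))**2) + 523616) = sqrt(5*(-20)**2*(-14 - 1*(-20)**2) + 523616) = sqrt(5*400*(-14 - 1*400) + 523616) = sqrt(5*400*(-14 - 400) + 523616) = sqrt(5*400*(-414) + 523616) = sqrt(-828000 + 523616) = sqrt(-304384) = 16*I*sqrt(1189)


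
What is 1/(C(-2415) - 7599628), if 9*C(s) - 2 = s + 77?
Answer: -9/68398988 ≈ -1.3158e-7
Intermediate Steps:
C(s) = 79/9 + s/9 (C(s) = 2/9 + (s + 77)/9 = 2/9 + (77 + s)/9 = 2/9 + (77/9 + s/9) = 79/9 + s/9)
1/(C(-2415) - 7599628) = 1/((79/9 + (⅑)*(-2415)) - 7599628) = 1/((79/9 - 805/3) - 7599628) = 1/(-2336/9 - 7599628) = 1/(-68398988/9) = -9/68398988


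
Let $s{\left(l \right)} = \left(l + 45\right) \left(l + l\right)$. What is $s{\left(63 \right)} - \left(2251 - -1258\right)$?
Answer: $10099$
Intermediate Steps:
$s{\left(l \right)} = 2 l \left(45 + l\right)$ ($s{\left(l \right)} = \left(45 + l\right) 2 l = 2 l \left(45 + l\right)$)
$s{\left(63 \right)} - \left(2251 - -1258\right) = 2 \cdot 63 \left(45 + 63\right) - \left(2251 - -1258\right) = 2 \cdot 63 \cdot 108 - \left(2251 + 1258\right) = 13608 - 3509 = 10099$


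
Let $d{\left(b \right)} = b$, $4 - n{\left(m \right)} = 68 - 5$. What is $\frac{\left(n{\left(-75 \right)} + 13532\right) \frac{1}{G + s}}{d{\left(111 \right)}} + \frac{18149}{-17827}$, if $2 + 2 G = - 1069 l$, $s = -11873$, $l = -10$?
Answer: $- \frac{4464369434}{4306521871} \approx -1.0367$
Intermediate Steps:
$G = 5344$ ($G = -1 + \frac{\left(-1069\right) \left(-10\right)}{2} = -1 + \frac{1}{2} \cdot 10690 = -1 + 5345 = 5344$)
$n{\left(m \right)} = -59$ ($n{\left(m \right)} = 4 - \left(68 - 5\right) = 4 - 63 = -59$)
$\frac{\left(n{\left(-75 \right)} + 13532\right) \frac{1}{G + s}}{d{\left(111 \right)}} + \frac{18149}{-17827} = \frac{\left(-59 + 13532\right) \frac{1}{5344 - 11873}}{111} + \frac{18149}{-17827} = \frac{13473}{-6529} \cdot \frac{1}{111} + 18149 \left(- \frac{1}{17827}\right) = 13473 \left(- \frac{1}{6529}\right) \frac{1}{111} - \frac{18149}{17827} = \left(- \frac{13473}{6529}\right) \frac{1}{111} - \frac{18149}{17827} = - \frac{4491}{241573} - \frac{18149}{17827} = - \frac{4464369434}{4306521871}$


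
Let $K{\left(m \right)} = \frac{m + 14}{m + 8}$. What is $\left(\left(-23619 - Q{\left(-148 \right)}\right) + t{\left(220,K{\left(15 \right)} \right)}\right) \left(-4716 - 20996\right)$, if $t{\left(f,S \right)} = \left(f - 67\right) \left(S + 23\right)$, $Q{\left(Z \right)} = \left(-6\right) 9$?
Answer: $\frac{11740639152}{23} \approx 5.1046 \cdot 10^{8}$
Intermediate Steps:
$K{\left(m \right)} = \frac{14 + m}{8 + m}$
$Q{\left(Z \right)} = -54$
$t{\left(f,S \right)} = \left(-67 + f\right) \left(23 + S\right)$
$\left(\left(-23619 - Q{\left(-148 \right)}\right) + t{\left(220,K{\left(15 \right)} \right)}\right) \left(-4716 - 20996\right) = \left(\left(-23619 - -54\right) + \left(-1541 - 67 \frac{14 + 15}{8 + 15} + 23 \cdot 220 + \frac{14 + 15}{8 + 15} \cdot 220\right)\right) \left(-4716 - 20996\right) = \left(\left(-23619 + 54\right) + \left(-1541 - 67 \cdot \frac{1}{23} \cdot 29 + 5060 + \frac{1}{23} \cdot 29 \cdot 220\right)\right) \left(-25712\right) = \left(-23565 + \left(-1541 - 67 \cdot \frac{1}{23} \cdot 29 + 5060 + \frac{1}{23} \cdot 29 \cdot 220\right)\right) \left(-25712\right) = \left(-23565 + \left(-1541 - \frac{1943}{23} + 5060 + \frac{29}{23} \cdot 220\right)\right) \left(-25712\right) = \left(-23565 + \left(-1541 - \frac{1943}{23} + 5060 + \frac{6380}{23}\right)\right) \left(-25712\right) = \left(-23565 + \frac{85374}{23}\right) \left(-25712\right) = \left(- \frac{456621}{23}\right) \left(-25712\right) = \frac{11740639152}{23}$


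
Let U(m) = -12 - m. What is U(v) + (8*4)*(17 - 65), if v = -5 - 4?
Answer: -1539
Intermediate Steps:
v = -9
U(v) + (8*4)*(17 - 65) = (-12 - 1*(-9)) + (8*4)*(17 - 65) = (-12 + 9) + 32*(-48) = -3 - 1536 = -1539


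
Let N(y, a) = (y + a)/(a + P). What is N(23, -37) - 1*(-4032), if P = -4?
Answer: 165326/41 ≈ 4032.3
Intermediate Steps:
N(y, a) = (a + y)/(-4 + a) (N(y, a) = (y + a)/(a - 4) = (a + y)/(-4 + a))
N(23, -37) - 1*(-4032) = (-37 + 23)/(-4 - 37) - 1*(-4032) = -14/(-41) + 4032 = -1/41*(-14) + 4032 = 14/41 + 4032 = 165326/41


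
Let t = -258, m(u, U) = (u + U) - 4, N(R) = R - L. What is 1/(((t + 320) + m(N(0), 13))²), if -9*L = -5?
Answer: 81/401956 ≈ 0.00020151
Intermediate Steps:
L = 5/9 (L = -⅑*(-5) = 5/9 ≈ 0.55556)
N(R) = -5/9 + R (N(R) = R - 1*5/9 = R - 5/9 = -5/9 + R)
m(u, U) = -4 + U + u (m(u, U) = (U + u) - 4 = -4 + U + u)
1/(((t + 320) + m(N(0), 13))²) = 1/(((-258 + 320) + (-4 + 13 + (-5/9 + 0)))²) = 1/((62 + (-4 + 13 - 5/9))²) = 1/((62 + 76/9)²) = 1/((634/9)²) = 1/(401956/81) = 81/401956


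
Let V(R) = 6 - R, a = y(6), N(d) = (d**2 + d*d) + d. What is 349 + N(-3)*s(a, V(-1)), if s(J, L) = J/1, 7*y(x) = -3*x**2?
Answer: 823/7 ≈ 117.57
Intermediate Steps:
y(x) = -3*x**2/7 (y(x) = (-3*x**2)/7 = -3*x**2/7)
N(d) = d + 2*d**2 (N(d) = (d**2 + d**2) + d = 2*d**2 + d = d + 2*d**2)
a = -108/7 (a = -3/7*6**2 = -3/7*36 = -108/7 ≈ -15.429)
s(J, L) = J (s(J, L) = J*1 = J)
349 + N(-3)*s(a, V(-1)) = 349 - 3*(1 + 2*(-3))*(-108/7) = 349 - 3*(1 - 6)*(-108/7) = 349 - 3*(-5)*(-108/7) = 349 + 15*(-108/7) = 349 - 1620/7 = 823/7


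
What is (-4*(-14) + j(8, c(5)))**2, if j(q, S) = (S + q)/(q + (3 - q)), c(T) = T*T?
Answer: 4489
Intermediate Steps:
c(T) = T**2
j(q, S) = S/3 + q/3 (j(q, S) = (S + q)/3 = (S + q)*(1/3) = S/3 + q/3)
(-4*(-14) + j(8, c(5)))**2 = (-4*(-14) + ((1/3)*5**2 + (1/3)*8))**2 = (56 + ((1/3)*25 + 8/3))**2 = (56 + (25/3 + 8/3))**2 = (56 + 11)**2 = 67**2 = 4489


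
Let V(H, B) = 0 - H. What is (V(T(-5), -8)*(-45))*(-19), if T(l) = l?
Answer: 4275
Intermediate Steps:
V(H, B) = -H
(V(T(-5), -8)*(-45))*(-19) = (-1*(-5)*(-45))*(-19) = (5*(-45))*(-19) = -225*(-19) = 4275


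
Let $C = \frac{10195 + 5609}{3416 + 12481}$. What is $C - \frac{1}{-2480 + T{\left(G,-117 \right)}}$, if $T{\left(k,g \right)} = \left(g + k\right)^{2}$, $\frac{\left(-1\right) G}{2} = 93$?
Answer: $\frac{470579873}{473354371} \approx 0.99414$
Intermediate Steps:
$G = -186$ ($G = \left(-2\right) 93 = -186$)
$C = \frac{5268}{5299}$ ($C = \frac{15804}{15897} = 15804 \cdot \frac{1}{15897} = \frac{5268}{5299} \approx 0.99415$)
$C - \frac{1}{-2480 + T{\left(G,-117 \right)}} = \frac{5268}{5299} - \frac{1}{-2480 + \left(-117 - 186\right)^{2}} = \frac{5268}{5299} - \frac{1}{-2480 + \left(-303\right)^{2}} = \frac{5268}{5299} - \frac{1}{-2480 + 91809} = \frac{5268}{5299} - \frac{1}{89329} = \frac{470579873}{473354371}$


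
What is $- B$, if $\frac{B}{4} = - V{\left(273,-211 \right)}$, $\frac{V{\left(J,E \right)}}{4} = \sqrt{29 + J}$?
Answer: $16 \sqrt{302} \approx 278.05$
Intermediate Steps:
$V{\left(J,E \right)} = 4 \sqrt{29 + J}$
$B = - 16 \sqrt{302}$ ($B = 4 \left(- 4 \sqrt{29 + 273}\right) = 4 \left(- 4 \sqrt{302}\right) = - 16 \sqrt{302} \approx -278.05$)
$- B = - \left(-16\right) \sqrt{302} = 16 \sqrt{302}$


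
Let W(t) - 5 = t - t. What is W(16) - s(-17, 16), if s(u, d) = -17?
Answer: 22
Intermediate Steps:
W(t) = 5 (W(t) = 5 + (t - t) = 5 + 0 = 5)
W(16) - s(-17, 16) = 5 - 1*(-17) = 5 + 17 = 22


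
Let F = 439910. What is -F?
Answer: -439910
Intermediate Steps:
-F = -1*439910 = -439910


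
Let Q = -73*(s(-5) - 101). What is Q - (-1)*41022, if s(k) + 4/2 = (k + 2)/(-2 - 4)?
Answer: 97009/2 ≈ 48505.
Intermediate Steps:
s(k) = -7/3 - k/6 (s(k) = -2 + (k + 2)/(-2 - 4) = -2 + (2 + k)/(-6) = -2 + (2 + k)*(-1/6) = -2 + (-1/3 - k/6) = -7/3 - k/6)
Q = 14965/2 (Q = -73*((-7/3 - 1/6*(-5)) - 101) = -73*((-7/3 + 5/6) - 101) = -73*(-3/2 - 101) = -73*(-205/2) = 14965/2 ≈ 7482.5)
Q - (-1)*41022 = 14965/2 - (-1)*41022 = 14965/2 - 1*(-41022) = 14965/2 + 41022 = 97009/2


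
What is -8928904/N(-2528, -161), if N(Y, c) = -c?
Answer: -8928904/161 ≈ -55459.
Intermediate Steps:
-8928904/N(-2528, -161) = -8928904/((-1*(-161))) = -8928904/161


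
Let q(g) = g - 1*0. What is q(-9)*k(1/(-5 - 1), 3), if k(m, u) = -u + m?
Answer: 57/2 ≈ 28.500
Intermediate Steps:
q(g) = g (q(g) = g + 0 = g)
k(m, u) = m - u
q(-9)*k(1/(-5 - 1), 3) = -9*(1/(-5 - 1) - 1*3) = -9*(1/(-6) - 3) = -9*(-⅙ - 3) = -9*(-19/6) = 57/2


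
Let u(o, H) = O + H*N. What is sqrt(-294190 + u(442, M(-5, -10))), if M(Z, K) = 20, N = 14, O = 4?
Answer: I*sqrt(293906) ≈ 542.13*I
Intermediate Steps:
u(o, H) = 4 + 14*H (u(o, H) = 4 + H*14 = 4 + 14*H)
sqrt(-294190 + u(442, M(-5, -10))) = sqrt(-294190 + (4 + 14*20)) = sqrt(-294190 + (4 + 280)) = sqrt(-294190 + 284) = sqrt(-293906) = I*sqrt(293906)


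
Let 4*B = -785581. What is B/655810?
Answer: -785581/2623240 ≈ -0.29947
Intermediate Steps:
B = -785581/4 (B = (¼)*(-785581) = -785581/4 ≈ -1.9640e+5)
B/655810 = -785581/4/655810 = -785581/4*1/655810 = -785581/2623240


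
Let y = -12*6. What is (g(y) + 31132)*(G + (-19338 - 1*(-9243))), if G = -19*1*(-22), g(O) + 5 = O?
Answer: -300519235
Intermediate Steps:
y = -72
g(O) = -5 + O
G = 418 (G = -19*(-22) = 418)
(g(y) + 31132)*(G + (-19338 - 1*(-9243))) = ((-5 - 72) + 31132)*(418 + (-19338 - 1*(-9243))) = (-77 + 31132)*(418 + (-19338 + 9243)) = 31055*(418 - 10095) = 31055*(-9677) = -300519235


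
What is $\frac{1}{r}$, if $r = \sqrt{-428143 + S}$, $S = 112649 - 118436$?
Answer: $- \frac{i \sqrt{433930}}{433930} \approx - 0.0015181 i$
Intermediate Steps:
$S = -5787$ ($S = 112649 - 118436 = -5787$)
$r = i \sqrt{433930}$ ($r = \sqrt{-428143 - 5787} = \sqrt{-433930} = i \sqrt{433930} \approx 658.73 i$)
$\frac{1}{r} = \frac{1}{i \sqrt{433930}} = - \frac{i \sqrt{433930}}{433930}$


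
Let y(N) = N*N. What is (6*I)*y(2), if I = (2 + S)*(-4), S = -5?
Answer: 288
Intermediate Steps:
I = 12 (I = (2 - 5)*(-4) = -3*(-4) = 12)
y(N) = N²
(6*I)*y(2) = (6*12)*2² = 72*4 = 288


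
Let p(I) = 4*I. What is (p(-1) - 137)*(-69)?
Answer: 9729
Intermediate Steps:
(p(-1) - 137)*(-69) = (4*(-1) - 137)*(-69) = (-4 - 137)*(-69) = -141*(-69) = 9729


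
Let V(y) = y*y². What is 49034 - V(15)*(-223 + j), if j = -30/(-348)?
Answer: 46479347/58 ≈ 8.0137e+5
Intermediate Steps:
j = 5/58 (j = -30*(-1/348) = 5/58 ≈ 0.086207)
V(y) = y³
49034 - V(15)*(-223 + j) = 49034 - 15³*(-223 + 5/58) = 49034 - 3375*(-12929)/58 = 49034 - 1*(-43635375/58) = 49034 + 43635375/58 = 46479347/58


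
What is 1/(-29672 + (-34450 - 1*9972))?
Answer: -1/74094 ≈ -1.3496e-5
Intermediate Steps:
1/(-29672 + (-34450 - 1*9972)) = 1/(-29672 + (-34450 - 9972)) = 1/(-29672 - 44422) = 1/(-74094) = -1/74094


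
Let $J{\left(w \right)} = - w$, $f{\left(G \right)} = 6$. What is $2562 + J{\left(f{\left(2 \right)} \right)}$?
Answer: $2556$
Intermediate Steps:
$2562 + J{\left(f{\left(2 \right)} \right)} = 2562 - 6 = 2556$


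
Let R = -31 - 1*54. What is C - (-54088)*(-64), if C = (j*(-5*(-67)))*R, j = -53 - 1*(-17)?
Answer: -2436532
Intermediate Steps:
j = -36 (j = -53 + 17 = -36)
R = -85 (R = -31 - 54 = -85)
C = 1025100 (C = -(-180)*(-67)*(-85) = -36*335*(-85) = -12060*(-85) = 1025100)
C - (-54088)*(-64) = 1025100 - (-54088)*(-64) = 1025100 - 1*3461632 = 1025100 - 3461632 = -2436532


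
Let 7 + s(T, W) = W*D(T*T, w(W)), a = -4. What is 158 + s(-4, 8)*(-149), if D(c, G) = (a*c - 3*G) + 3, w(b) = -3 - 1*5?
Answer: 45305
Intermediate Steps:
w(b) = -8 (w(b) = -3 - 5 = -8)
D(c, G) = 3 - 4*c - 3*G (D(c, G) = (-4*c - 3*G) + 3 = 3 - 4*c - 3*G)
s(T, W) = -7 + W*(27 - 4*T**2) (s(T, W) = -7 + W*(3 - 4*T*T - 3*(-8)) = -7 + W*(3 - 4*T**2 + 24) = -7 + W*(27 - 4*T**2))
158 + s(-4, 8)*(-149) = 158 + (-7 - 1*8*(-27 + 4*(-4)**2))*(-149) = 158 + (-7 - 1*8*(-27 + 4*16))*(-149) = 158 + (-7 - 1*8*(-27 + 64))*(-149) = 158 + (-7 - 1*8*37)*(-149) = 158 + (-7 - 296)*(-149) = 158 - 303*(-149) = 158 + 45147 = 45305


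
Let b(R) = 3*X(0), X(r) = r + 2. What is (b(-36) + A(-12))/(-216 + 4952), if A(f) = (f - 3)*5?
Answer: -69/4736 ≈ -0.014569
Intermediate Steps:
A(f) = -15 + 5*f (A(f) = (-3 + f)*5 = -15 + 5*f)
X(r) = 2 + r
b(R) = 6 (b(R) = 3*(2 + 0) = 3*2 = 6)
(b(-36) + A(-12))/(-216 + 4952) = (6 + (-15 + 5*(-12)))/(-216 + 4952) = (6 + (-15 - 60))/4736 = (6 - 75)*(1/4736) = -69*1/4736 = -69/4736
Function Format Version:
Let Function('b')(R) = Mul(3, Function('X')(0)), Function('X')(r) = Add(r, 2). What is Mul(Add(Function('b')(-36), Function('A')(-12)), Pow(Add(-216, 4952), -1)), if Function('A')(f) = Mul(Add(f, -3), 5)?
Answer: Rational(-69, 4736) ≈ -0.014569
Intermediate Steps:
Function('A')(f) = Add(-15, Mul(5, f)) (Function('A')(f) = Mul(Add(-3, f), 5) = Add(-15, Mul(5, f)))
Function('X')(r) = Add(2, r)
Function('b')(R) = 6 (Function('b')(R) = Mul(3, Add(2, 0)) = Mul(3, 2) = 6)
Mul(Add(Function('b')(-36), Function('A')(-12)), Pow(Add(-216, 4952), -1)) = Mul(Add(6, Add(-15, Mul(5, -12))), Pow(Add(-216, 4952), -1)) = Mul(Add(6, Add(-15, -60)), Pow(4736, -1)) = Mul(Add(6, -75), Rational(1, 4736)) = Mul(-69, Rational(1, 4736)) = Rational(-69, 4736)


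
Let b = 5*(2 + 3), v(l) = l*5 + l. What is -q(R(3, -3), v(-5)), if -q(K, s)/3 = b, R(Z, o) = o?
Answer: 75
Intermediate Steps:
v(l) = 6*l (v(l) = 5*l + l = 6*l)
b = 25 (b = 5*5 = 25)
q(K, s) = -75 (q(K, s) = -3*25 = -75)
-q(R(3, -3), v(-5)) = -1*(-75) = 75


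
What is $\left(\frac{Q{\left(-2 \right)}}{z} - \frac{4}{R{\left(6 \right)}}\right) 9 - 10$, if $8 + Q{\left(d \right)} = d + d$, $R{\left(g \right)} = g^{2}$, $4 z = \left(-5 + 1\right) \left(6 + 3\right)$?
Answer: $1$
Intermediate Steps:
$z = -9$ ($z = \frac{\left(-5 + 1\right) \left(6 + 3\right)}{4} = \frac{\left(-4\right) 9}{4} = \frac{1}{4} \left(-36\right) = -9$)
$Q{\left(d \right)} = -8 + 2 d$ ($Q{\left(d \right)} = -8 + \left(d + d\right) = -8 + 2 d$)
$\left(\frac{Q{\left(-2 \right)}}{z} - \frac{4}{R{\left(6 \right)}}\right) 9 - 10 = \left(\frac{-8 + 2 \left(-2\right)}{-9} - \frac{4}{6^{2}}\right) 9 - 10 = \left(\left(-8 - 4\right) \left(- \frac{1}{9}\right) - \frac{4}{36}\right) 9 - 10 = \left(\left(-12\right) \left(- \frac{1}{9}\right) - \frac{1}{9}\right) 9 - 10 = \left(\frac{4}{3} - \frac{1}{9}\right) 9 - 10 = \frac{11}{9} \cdot 9 - 10 = 11 - 10 = 1$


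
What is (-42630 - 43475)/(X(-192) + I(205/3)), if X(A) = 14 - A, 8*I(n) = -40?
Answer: -86105/201 ≈ -428.38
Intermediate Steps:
I(n) = -5 (I(n) = (1/8)*(-40) = -5)
(-42630 - 43475)/(X(-192) + I(205/3)) = (-42630 - 43475)/((14 - 1*(-192)) - 5) = -86105/((14 + 192) - 5) = -86105/(206 - 5) = -86105/201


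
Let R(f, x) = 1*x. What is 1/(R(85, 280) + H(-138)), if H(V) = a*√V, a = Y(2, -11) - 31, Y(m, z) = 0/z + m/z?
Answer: 2420/1837283 + 77*I*√138/524938 ≈ 0.0013172 + 0.0017231*I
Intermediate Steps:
Y(m, z) = m/z (Y(m, z) = 0 + m/z = m/z)
R(f, x) = x
a = -343/11 (a = 2/(-11) - 31 = 2*(-1/11) - 31 = -2/11 - 31 = -343/11 ≈ -31.182)
H(V) = -343*√V/11
1/(R(85, 280) + H(-138)) = 1/(280 - 343*I*√138/11)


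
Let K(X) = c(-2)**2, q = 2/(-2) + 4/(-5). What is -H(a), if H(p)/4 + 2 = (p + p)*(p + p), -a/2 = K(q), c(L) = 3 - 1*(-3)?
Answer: -82936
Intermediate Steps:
c(L) = 6 (c(L) = 3 + 3 = 6)
q = -9/5 (q = 2*(-1/2) + 4*(-1/5) = -1 - 4/5 = -9/5 ≈ -1.8000)
K(X) = 36 (K(X) = 6**2 = 36)
a = -72 (a = -2*36 = -72)
H(p) = -8 + 16*p**2 (H(p) = -8 + 4*((p + p)*(p + p)) = -8 + 4*((2*p)*(2*p)) = -8 + 4*(4*p**2) = -8 + 16*p**2)
-H(a) = -(-8 + 16*(-72)**2) = -(-8 + 16*5184) = -(-8 + 82944) = -1*82936 = -82936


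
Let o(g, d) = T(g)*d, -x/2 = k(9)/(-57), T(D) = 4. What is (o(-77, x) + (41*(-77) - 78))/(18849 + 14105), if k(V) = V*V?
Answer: -61249/626126 ≈ -0.097822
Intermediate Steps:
k(V) = V²
x = 54/19 (x = -2*9²/(-57) = -162*(-1)/57 = -2*(-27/19) = 54/19 ≈ 2.8421)
o(g, d) = 4*d
(o(-77, x) + (41*(-77) - 78))/(18849 + 14105) = (4*(54/19) + (41*(-77) - 78))/(18849 + 14105) = (216/19 + (-3157 - 78))/32954 = (216/19 - 3235)*(1/32954) = -61249/19*1/32954 = -61249/626126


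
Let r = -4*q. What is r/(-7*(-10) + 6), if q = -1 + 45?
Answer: -44/19 ≈ -2.3158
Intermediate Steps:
q = 44
r = -176 (r = -4*44 = -176)
r/(-7*(-10) + 6) = -176/(-7*(-10) + 6) = -176/(70 + 6) = -176/76 = -176*1/76 = -44/19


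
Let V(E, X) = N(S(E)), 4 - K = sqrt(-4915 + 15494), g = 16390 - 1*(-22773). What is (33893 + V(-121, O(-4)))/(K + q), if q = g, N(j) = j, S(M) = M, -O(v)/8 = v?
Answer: 661373962/767021655 + 16886*sqrt(10579)/767021655 ≈ 0.86453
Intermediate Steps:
O(v) = -8*v
g = 39163 (g = 16390 + 22773 = 39163)
K = 4 - sqrt(10579) (K = 4 - sqrt(-4915 + 15494) = 4 - sqrt(10579) ≈ -98.854)
V(E, X) = E
q = 39163
(33893 + V(-121, O(-4)))/(K + q) = (33893 - 121)/((4 - sqrt(10579)) + 39163) = 33772/(39167 - sqrt(10579))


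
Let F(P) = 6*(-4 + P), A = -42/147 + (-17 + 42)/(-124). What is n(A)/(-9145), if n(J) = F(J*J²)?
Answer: 1614945057/598057423264 ≈ 0.0027003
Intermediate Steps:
A = -423/868 (A = -42*1/147 + 25*(-1/124) = -2/7 - 25/124 = -423/868 ≈ -0.48733)
F(P) = -24 + 6*P
n(J) = -24 + 6*J³ (n(J) = -24 + 6*(J*J²) = -24 + 6*J³)
n(A)/(-9145) = (-24 + 6*(-423/868)³)/(-9145) = (-24 + 6*(-75686967/653972032))*(-1/9145) = (-24 - 227060901/326986016)*(-1/9145) = -8074725285/326986016*(-1/9145) = 1614945057/598057423264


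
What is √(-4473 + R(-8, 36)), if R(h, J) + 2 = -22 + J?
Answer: I*√4461 ≈ 66.791*I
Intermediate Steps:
R(h, J) = -24 + J (R(h, J) = -2 + (-22 + J) = -24 + J)
√(-4473 + R(-8, 36)) = √(-4473 + (-24 + 36)) = √(-4473 + 12) = √(-4461) = I*√4461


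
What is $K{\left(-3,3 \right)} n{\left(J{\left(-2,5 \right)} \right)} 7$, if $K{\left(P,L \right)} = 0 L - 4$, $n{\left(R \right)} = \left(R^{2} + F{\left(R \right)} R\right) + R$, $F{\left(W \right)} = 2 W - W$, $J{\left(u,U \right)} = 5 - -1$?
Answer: $-2184$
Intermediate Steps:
$J{\left(u,U \right)} = 6$ ($J{\left(u,U \right)} = 5 + 1 = 6$)
$F{\left(W \right)} = W$
$n{\left(R \right)} = R + 2 R^{2}$ ($n{\left(R \right)} = \left(R^{2} + R R\right) + R = \left(R^{2} + R^{2}\right) + R = 2 R^{2} + R = R + 2 R^{2}$)
$K{\left(P,L \right)} = -4$ ($K{\left(P,L \right)} = 0 - 4 = -4$)
$K{\left(-3,3 \right)} n{\left(J{\left(-2,5 \right)} \right)} 7 = - 4 \cdot 6 \left(1 + 2 \cdot 6\right) 7 = - 4 \cdot 6 \left(1 + 12\right) 7 = - 4 \cdot 6 \cdot 13 \cdot 7 = \left(-4\right) 78 \cdot 7 = \left(-312\right) 7 = -2184$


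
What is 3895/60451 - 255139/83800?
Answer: -15097006689/5065793800 ≈ -2.9802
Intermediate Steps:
3895/60451 - 255139/83800 = -15097006689/5065793800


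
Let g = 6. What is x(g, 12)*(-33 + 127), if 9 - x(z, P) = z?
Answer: 282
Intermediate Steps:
x(z, P) = 9 - z
x(g, 12)*(-33 + 127) = (9 - 1*6)*(-33 + 127) = (9 - 6)*94 = 3*94 = 282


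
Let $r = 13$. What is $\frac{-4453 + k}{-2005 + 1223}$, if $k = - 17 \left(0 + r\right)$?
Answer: $\frac{2337}{391} \approx 5.977$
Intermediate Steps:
$k = -221$ ($k = - 17 \left(0 + 13\right) = \left(-17\right) 13 = -221$)
$\frac{-4453 + k}{-2005 + 1223} = \frac{-4453 - 221}{-2005 + 1223} = - \frac{4674}{-782} = \left(-4674\right) \left(- \frac{1}{782}\right) = \frac{2337}{391}$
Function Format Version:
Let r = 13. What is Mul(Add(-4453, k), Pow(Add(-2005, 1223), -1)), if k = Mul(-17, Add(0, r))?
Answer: Rational(2337, 391) ≈ 5.9770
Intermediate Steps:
k = -221 (k = Mul(-17, Add(0, 13)) = Mul(-17, 13) = -221)
Mul(Add(-4453, k), Pow(Add(-2005, 1223), -1)) = Mul(Add(-4453, -221), Pow(Add(-2005, 1223), -1)) = Mul(-4674, Pow(-782, -1)) = Mul(-4674, Rational(-1, 782)) = Rational(2337, 391)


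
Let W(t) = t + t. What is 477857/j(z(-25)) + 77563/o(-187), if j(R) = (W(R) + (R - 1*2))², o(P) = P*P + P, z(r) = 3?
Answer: 16624622761/1704318 ≈ 9754.4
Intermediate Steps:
W(t) = 2*t
o(P) = P + P² (o(P) = P² + P = P + P²)
j(R) = (-2 + 3*R)² (j(R) = (2*R + (R - 1*2))² = (2*R + (R - 2))² = (2*R + (-2 + R))² = (-2 + 3*R)²)
477857/j(z(-25)) + 77563/o(-187) = 477857/((-2 + 3*3)²) + 77563/((-187*(1 - 187))) = 477857/((-2 + 9)²) + 77563/((-187*(-186))) = 477857/(7²) + 77563/34782 = 477857/49 + 77563*(1/34782) = 477857*(1/49) + 77563/34782 = 477857/49 + 77563/34782 = 16624622761/1704318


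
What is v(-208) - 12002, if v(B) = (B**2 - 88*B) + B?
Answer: 49358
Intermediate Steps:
v(B) = B**2 - 87*B
v(-208) - 12002 = -208*(-87 - 208) - 12002 = -208*(-295) - 12002 = 61360 - 12002 = 49358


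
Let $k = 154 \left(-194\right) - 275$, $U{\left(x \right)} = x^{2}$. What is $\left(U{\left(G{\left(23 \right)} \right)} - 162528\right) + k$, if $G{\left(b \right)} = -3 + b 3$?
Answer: $-188323$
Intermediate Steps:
$G{\left(b \right)} = -3 + 3 b$
$k = -30151$ ($k = -29876 - 275 = -30151$)
$\left(U{\left(G{\left(23 \right)} \right)} - 162528\right) + k = \left(\left(-3 + 3 \cdot 23\right)^{2} - 162528\right) - 30151 = \left(\left(-3 + 69\right)^{2} - 162528\right) - 30151 = \left(66^{2} - 162528\right) - 30151 = \left(4356 - 162528\right) - 30151 = -158172 - 30151 = -188323$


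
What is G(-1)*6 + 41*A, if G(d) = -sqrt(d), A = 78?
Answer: 3198 - 6*I ≈ 3198.0 - 6.0*I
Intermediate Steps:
G(-1)*6 + 41*A = -sqrt(-1)*6 + 41*78 = -I*6 + 3198 = -6*I + 3198 = 3198 - 6*I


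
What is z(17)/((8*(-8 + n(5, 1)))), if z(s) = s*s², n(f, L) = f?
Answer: -4913/24 ≈ -204.71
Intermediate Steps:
z(s) = s³
z(17)/((8*(-8 + n(5, 1)))) = 17³/((8*(-8 + 5))) = 4913/((8*(-3))) = 4913/(-24) = 4913*(-1/24) = -4913/24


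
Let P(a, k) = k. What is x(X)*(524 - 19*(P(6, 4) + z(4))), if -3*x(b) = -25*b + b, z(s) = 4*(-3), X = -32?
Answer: -173056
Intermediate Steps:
z(s) = -12
x(b) = 8*b (x(b) = -(-25*b + b)/3 = -(-8)*b = 8*b)
x(X)*(524 - 19*(P(6, 4) + z(4))) = (8*(-32))*(524 - 19*(4 - 12)) = -256*(524 - 19*(-8)) = -256*(524 - 1*(-152)) = -256*(524 + 152) = -256*676 = -173056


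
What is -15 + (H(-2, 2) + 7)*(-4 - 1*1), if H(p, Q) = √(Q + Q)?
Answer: -60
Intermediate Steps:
H(p, Q) = √2*√Q (H(p, Q) = √(2*Q) = √2*√Q)
-15 + (H(-2, 2) + 7)*(-4 - 1*1) = -15 + (√2*√2 + 7)*(-4 - 1*1) = -15 + (2 + 7)*(-4 - 1) = -15 + 9*(-5) = -15 - 45 = -60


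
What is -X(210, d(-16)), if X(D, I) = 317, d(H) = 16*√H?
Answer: -317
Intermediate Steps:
-X(210, d(-16)) = -1*317 = -317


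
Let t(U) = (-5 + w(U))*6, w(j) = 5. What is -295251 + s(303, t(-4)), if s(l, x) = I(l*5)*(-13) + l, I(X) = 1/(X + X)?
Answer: -893692453/3030 ≈ -2.9495e+5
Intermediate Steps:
I(X) = 1/(2*X)
t(U) = 0 (t(U) = (-5 + 5)*6 = 0*6 = 0)
s(l, x) = l - 13/(10*l) (s(l, x) = (1/(2*((l*5))))*(-13) + l = (1/(2*((5*l))))*(-13) + l = ((1/(5*l))/2)*(-13) + l = (1/(10*l))*(-13) + l = -13/(10*l) + l = l - 13/(10*l))
-295251 + s(303, t(-4)) = -295251 + (303 - 13/10/303) = -295251 + (303 - 13/10*1/303) = -295251 + (303 - 13/3030) = -295251 + 918077/3030 = -893692453/3030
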